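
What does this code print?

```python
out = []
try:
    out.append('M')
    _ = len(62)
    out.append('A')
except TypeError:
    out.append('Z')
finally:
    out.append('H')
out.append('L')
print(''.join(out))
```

Execution trace: 'M' (try body) → 'Z' (except TypeError) → 'H' (finally) → 'L' (after the try/except). Output: MZHL

Answer: MZHL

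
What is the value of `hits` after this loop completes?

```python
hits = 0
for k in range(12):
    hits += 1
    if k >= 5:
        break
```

Loop breaks when k reaches 5, hits is 6
`hits` takes the values: 0 → 1 → 2 → 3 → 4 → 5 → 6

Answer: 6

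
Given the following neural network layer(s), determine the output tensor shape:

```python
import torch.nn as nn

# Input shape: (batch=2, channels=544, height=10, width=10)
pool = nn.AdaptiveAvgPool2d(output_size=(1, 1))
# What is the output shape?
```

Input: (2, 544, 10, 10) -> Output: (2, 544, 1, 1)

Answer: (2, 544, 1, 1)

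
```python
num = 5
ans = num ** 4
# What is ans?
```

Trace:
`num = 5` → num = 5
`ans = num ** 4` → ans = 625
So ans = 625

Answer: 625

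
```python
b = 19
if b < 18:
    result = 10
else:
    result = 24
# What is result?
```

Trace:
`b = 19` → b = 19
`if b < 18: ...` → b < 18 is False, take else branch → result = 24
So result = 24

Answer: 24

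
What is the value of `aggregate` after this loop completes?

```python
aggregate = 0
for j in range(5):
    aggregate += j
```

Sum of 0 to 4 = 10
`aggregate` takes the values: 0 → 1 → 3 → 6 → 10

Answer: 10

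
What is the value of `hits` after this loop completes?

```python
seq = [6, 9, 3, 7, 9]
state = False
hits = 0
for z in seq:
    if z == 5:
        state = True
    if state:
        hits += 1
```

Count elements after first 5 in [6, 9, 3, 7, 9]
`hits` takes the values: 0

Answer: 0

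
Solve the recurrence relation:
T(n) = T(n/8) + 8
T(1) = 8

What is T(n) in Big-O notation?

Each step divides n by 8 and adds 8. After log_8(n) steps we reach T(1)=8. So T(n) = 8·log_8(n) + 8 = O(log n).

Answer: O(log n)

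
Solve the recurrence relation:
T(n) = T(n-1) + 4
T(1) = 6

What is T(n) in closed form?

Unrolling: T(n) = T(1) + 4·(n-1) = 6 + 4(n-1) = 4n + 2.

Answer: T(n) = 4n + 2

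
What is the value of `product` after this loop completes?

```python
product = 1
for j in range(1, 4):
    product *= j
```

3! = 6
`product` takes the values: 1 → 2 → 6

Answer: 6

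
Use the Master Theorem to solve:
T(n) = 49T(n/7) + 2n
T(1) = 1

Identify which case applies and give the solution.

a=49, b=7, f(n)=2n. log_7(49) = 2. Since c=1 < 2, Case 1 applies: T(n) = Θ(n^log_b(a)) = O(n^2).

Answer: O(n^2) - Case 1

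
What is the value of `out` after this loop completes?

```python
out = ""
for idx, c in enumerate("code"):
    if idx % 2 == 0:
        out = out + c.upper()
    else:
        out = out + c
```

Uppercase even positions in 'code'
`out` takes the values: "" → "C" → "Co" → "CoD" → "CoDe"

Answer: "CoDe"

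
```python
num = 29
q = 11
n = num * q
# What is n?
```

Trace:
`num = 29` → num = 29
`q = 11` → q = 11
`n = num * q` → n = 319
So n = 319

Answer: 319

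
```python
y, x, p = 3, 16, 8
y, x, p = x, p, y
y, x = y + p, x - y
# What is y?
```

Trace:
`y, x, p = 3, 16, 8` → y = 3; x = 16; p = 8
`y, x, p = x, p, y` → y = 16; x = 8; p = 3
`y, x = y + p, x - y` → y = 19; x = -8
So y = 19

Answer: 19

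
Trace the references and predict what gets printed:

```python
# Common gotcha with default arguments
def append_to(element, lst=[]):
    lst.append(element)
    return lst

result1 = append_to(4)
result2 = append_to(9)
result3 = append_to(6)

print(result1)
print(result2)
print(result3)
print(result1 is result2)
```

Key concept: mutable default argument gotcha.
Step by step:
`result1 = append_to(4)` → result1 = [4]
`result2 = append_to(9)` → result1 = [4, 9] (same object as result2); result2 = [4, 9] (same object as result1)
`result3 = append_to(6)` → result1 = [4, 9, 6] (same object as result2, result3); result2 = [4, 9, 6] (same object as result1, result3); result3 = [4, 9, 6] (same object as result1, result2)
`print(result1)` → prints [4, 9, 6]
`print(result2)` → prints [4, 9, 6]
`print(result3)` → prints [4, 9, 6]
`print(result1 is result2)` → prints True

Answer:
[4, 9, 6]
[4, 9, 6]
[4, 9, 6]
True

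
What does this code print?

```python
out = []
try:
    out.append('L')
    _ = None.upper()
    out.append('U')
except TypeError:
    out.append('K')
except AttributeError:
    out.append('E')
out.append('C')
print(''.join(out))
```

Execution trace: 'L' (try body) → 'E' (except AttributeError) → 'C' (after the try/except). Output: LEC

Answer: LEC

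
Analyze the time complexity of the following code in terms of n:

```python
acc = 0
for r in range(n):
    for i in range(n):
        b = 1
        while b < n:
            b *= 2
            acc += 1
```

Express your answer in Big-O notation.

Each loop level contributes: n × n × log n. Multiplying the contributions gives O(n^2 log n).

Answer: O(n^2 log n)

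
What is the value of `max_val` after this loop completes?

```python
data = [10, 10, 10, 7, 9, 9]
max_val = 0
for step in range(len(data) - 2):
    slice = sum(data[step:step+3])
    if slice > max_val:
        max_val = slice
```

Max sum of 3-element window in [10, 10, 10, 7, 9, 9]
`max_val` takes the values: 0 → 30

Answer: 30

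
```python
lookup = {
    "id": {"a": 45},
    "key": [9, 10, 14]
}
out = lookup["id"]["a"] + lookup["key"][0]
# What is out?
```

Trace:
`lookup = { ...` → lookup = {'id': {'a': 45}, 'key': [9, 10, 14]}
`out = lookup["id"]["a"] + lookup["key"][0]` → out = 54
So out = 54

Answer: 54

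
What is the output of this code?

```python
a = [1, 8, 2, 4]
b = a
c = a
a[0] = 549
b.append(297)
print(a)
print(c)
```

Key concept: multiple aliases.
Step by step:
`a = [1, 8, 2, 4]` → a = [1, 8, 2, 4]
`b = a` → b = [1, 8, 2, 4] (same object as a)
`c = a` → c = [1, 8, 2, 4] (same object as a, b)
`a[0] = 549` → a = [549, 8, 2, 4] (same object as b, c); b = [549, 8, 2, 4] (same object as a, c); c = [549, 8, 2, 4] (same object as a, b)
`b.append(297)` → a = [549, 8, 2, 4, 297] (same object as b, c); b = [549, 8, 2, 4, 297] (same object as a, c); c = [549, 8, 2, 4, 297] (same object as a, b)
`print(a)` → prints [549, 8, 2, 4, 297]
`print(c)` → prints [549, 8, 2, 4, 297]

Answer:
[549, 8, 2, 4, 297]
[549, 8, 2, 4, 297]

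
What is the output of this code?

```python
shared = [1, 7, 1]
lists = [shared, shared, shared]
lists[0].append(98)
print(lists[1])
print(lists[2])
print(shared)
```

Key concept: list of same reference.
Step by step:
`shared = [1, 7, 1]` → shared = [1, 7, 1]
`lists = [shared, shared, shared]` → lists = [[1, 7, 1], [1, 7, 1], [1, 7, 1]]
`lists[0].append(98)` → shared = [1, 7, 1, 98]; lists = [[1, 7, 1, 98], [1, 7, 1, 98], [1, 7, 1, 98]]
`print(lists[1])` → prints [1, 7, 1, 98]
`print(lists[2])` → prints [1, 7, 1, 98]
`print(shared)` → prints [1, 7, 1, 98]

Answer:
[1, 7, 1, 98]
[1, 7, 1, 98]
[1, 7, 1, 98]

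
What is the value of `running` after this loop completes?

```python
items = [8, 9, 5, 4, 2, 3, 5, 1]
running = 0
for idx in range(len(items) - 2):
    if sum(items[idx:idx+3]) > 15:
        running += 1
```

Count windows with sum > 15
`running` takes the values: 0 → 1 → 2

Answer: 2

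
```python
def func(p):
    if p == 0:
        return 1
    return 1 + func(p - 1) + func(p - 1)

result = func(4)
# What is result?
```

func(p) = 1 + 2·func(p-1), func(0)=1. Closed form: (1+1)·2^4 - 1 = 31.

Answer: 31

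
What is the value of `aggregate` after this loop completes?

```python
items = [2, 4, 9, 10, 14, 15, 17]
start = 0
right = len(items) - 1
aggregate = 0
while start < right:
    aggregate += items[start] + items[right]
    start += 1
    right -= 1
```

Sum of pairs from ends
`aggregate` takes the values: 0 → 19 → 38 → 61

Answer: 61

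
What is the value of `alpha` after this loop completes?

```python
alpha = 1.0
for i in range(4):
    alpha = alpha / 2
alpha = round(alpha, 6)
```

Halving LR 4 times: 1 / 2^4
`alpha` takes the values: 1.0 → 0.5 → 0.25 → 0.125 → 0.0625

Answer: 0.0625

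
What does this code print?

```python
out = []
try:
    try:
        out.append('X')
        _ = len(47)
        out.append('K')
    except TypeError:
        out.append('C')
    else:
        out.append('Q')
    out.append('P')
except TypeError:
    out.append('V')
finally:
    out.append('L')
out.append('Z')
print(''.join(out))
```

Execution trace: 'X' (inner try body) → 'C' (inner except TypeError) → 'P' (try body, no exception) → 'L' (finally) → 'Z' (after the try/except). Output: XCPLZ

Answer: XCPLZ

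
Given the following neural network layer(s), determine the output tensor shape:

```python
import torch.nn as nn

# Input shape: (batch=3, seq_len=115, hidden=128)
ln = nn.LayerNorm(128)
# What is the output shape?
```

Input: (3, 115, 128) -> Output: (3, 115, 128)

Answer: (3, 115, 128)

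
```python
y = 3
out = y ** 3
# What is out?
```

Trace:
`y = 3` → y = 3
`out = y ** 3` → out = 27
So out = 27

Answer: 27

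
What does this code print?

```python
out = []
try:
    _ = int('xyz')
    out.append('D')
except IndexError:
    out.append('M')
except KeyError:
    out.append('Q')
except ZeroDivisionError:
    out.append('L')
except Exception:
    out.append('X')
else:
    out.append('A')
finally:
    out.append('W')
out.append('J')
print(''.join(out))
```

Execution trace: 'X' (except Exception) → 'W' (finally) → 'J' (after the try/except). Output: XWJ

Answer: XWJ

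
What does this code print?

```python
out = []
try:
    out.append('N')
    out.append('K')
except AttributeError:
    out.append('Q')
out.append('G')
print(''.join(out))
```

Execution trace: 'N' (try body) → 'K' (try body, no exception) → 'G' (after the try/except). Output: NKG

Answer: NKG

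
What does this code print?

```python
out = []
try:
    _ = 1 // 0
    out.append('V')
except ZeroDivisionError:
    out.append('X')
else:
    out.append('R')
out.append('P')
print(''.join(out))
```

Execution trace: 'X' (except ZeroDivisionError) → 'P' (after the try/except). Output: XP

Answer: XP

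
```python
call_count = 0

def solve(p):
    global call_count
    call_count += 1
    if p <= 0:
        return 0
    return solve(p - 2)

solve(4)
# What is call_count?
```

Linear recursion stepping by 2: 3 calls from p=4 down to ≤0.

Answer: 3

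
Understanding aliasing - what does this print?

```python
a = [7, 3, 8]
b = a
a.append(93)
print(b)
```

Key concept: basic list aliasing.
Step by step:
`a = [7, 3, 8]` → a = [7, 3, 8]
`b = a` → b = [7, 3, 8] (same object as a)
`a.append(93)` → a = [7, 3, 8, 93] (same object as b); b = [7, 3, 8, 93] (same object as a)
`print(b)` → prints [7, 3, 8, 93]

Answer: [7, 3, 8, 93]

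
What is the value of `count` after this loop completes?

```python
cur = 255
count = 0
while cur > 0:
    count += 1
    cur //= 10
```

Count digits by repeated division by 10
`count` takes the values: 0 → 1 → 2 → 3

Answer: 3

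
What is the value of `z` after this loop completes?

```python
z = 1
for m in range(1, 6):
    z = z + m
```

Start at 1, add 1 through 5
`z` takes the values: 1 → 2 → 4 → 7 → 11 → 16

Answer: 16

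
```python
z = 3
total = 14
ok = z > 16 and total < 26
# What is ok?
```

Trace:
`z = 3` → z = 3
`total = 14` → total = 14
`ok = z > 16 and total < 26` → ok = False
So ok = False

Answer: False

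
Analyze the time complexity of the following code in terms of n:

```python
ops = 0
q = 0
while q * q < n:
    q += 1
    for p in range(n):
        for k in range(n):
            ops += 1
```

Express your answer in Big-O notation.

Each loop level contributes: √n × n × n. Multiplying the contributions gives O(n^2√n).

Answer: O(n^2√n)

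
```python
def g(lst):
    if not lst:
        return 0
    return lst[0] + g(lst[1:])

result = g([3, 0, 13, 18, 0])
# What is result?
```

3 + 0 + 13 + 18 + 0 + 0 = 34

Answer: 34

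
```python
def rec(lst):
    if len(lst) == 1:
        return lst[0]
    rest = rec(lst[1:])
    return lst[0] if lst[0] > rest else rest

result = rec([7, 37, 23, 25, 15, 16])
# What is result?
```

Recursive max over [7, 37, 23, 25, 15, 16] = 37

Answer: 37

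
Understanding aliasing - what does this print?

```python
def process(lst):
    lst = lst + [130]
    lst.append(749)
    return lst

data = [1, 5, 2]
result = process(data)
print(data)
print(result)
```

Key concept: rebinding parameter vs mutation.
Step by step:
`data = [1, 5, 2]` → data = [1, 5, 2]
`result = process(data)` → result = [1, 5, 2, 130, 749]
`print(data)` → prints [1, 5, 2]
`print(result)` → prints [1, 5, 2, 130, 749]

Answer:
[1, 5, 2]
[1, 5, 2, 130, 749]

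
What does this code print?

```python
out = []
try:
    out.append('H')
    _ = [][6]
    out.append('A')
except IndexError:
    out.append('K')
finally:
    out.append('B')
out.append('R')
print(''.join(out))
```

Execution trace: 'H' (try body) → 'K' (except IndexError) → 'B' (finally) → 'R' (after the try/except). Output: HKBR

Answer: HKBR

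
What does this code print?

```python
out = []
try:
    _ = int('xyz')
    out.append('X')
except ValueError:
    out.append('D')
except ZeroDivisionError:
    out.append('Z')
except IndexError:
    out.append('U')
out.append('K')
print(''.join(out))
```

Execution trace: 'D' (except ValueError) → 'K' (after the try/except). Output: DK

Answer: DK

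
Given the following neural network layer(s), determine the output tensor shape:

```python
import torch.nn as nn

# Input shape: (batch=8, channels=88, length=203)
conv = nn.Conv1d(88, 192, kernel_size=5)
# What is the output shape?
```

Input: (8, 88, 203) -> Output: (8, 192, 199)

Answer: (8, 192, 199)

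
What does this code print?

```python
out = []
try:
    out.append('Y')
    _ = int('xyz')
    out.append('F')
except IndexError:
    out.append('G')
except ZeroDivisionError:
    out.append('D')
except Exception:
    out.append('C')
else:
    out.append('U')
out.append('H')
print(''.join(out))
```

Execution trace: 'Y' (try body) → 'C' (except Exception) → 'H' (after the try/except). Output: YCH

Answer: YCH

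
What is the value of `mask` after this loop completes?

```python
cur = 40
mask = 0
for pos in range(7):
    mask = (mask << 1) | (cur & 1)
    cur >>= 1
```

Reverse lowest 7 bits of 40
`mask` takes the values: 0 → 1 → 2 → 5 → 10

Answer: 10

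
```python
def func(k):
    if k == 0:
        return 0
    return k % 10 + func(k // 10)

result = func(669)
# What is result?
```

Sum of digits of 669: 9 + 6 + 6 = 21

Answer: 21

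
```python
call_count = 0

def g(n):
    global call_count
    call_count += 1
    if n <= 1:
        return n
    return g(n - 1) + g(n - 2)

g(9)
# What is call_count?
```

Calls(n) = 1 + Calls(n-1) + Calls(n-2); Calls(0)=Calls(1)=1. For n=9 this gives 109.

Answer: 109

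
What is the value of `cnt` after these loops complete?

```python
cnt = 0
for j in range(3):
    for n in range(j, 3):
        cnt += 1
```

Upper triangle: 3 + 2 + ... + 1
`cnt` takes the values: 0 → 1 → 2 → 3 → 4 → 5 → 6

Answer: 6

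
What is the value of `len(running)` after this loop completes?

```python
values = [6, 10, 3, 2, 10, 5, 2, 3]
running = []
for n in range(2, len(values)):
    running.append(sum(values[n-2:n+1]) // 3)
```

Number of 3-element averages
`running` takes the values: [] → [6] → [6, 5] → [6, 5, 5] → [6, 5, 5, 5] → [6, 5, 5, 5, 5] → [6, 5, 5, 5, 5, 3]
So `len(running)` = 6

Answer: 6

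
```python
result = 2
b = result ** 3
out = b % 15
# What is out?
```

Trace:
`result = 2` → result = 2
`b = result ** 3` → b = 8
`out = b % 15` → out = 8
So out = 8

Answer: 8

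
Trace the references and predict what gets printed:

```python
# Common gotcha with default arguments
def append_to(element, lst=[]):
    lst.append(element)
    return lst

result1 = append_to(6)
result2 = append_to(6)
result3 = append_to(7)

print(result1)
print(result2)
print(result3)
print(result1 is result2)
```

Key concept: mutable default argument gotcha.
Step by step:
`result1 = append_to(6)` → result1 = [6]
`result2 = append_to(6)` → result1 = [6, 6] (same object as result2); result2 = [6, 6] (same object as result1)
`result3 = append_to(7)` → result1 = [6, 6, 7] (same object as result2, result3); result2 = [6, 6, 7] (same object as result1, result3); result3 = [6, 6, 7] (same object as result1, result2)
`print(result1)` → prints [6, 6, 7]
`print(result2)` → prints [6, 6, 7]
`print(result3)` → prints [6, 6, 7]
`print(result1 is result2)` → prints True

Answer:
[6, 6, 7]
[6, 6, 7]
[6, 6, 7]
True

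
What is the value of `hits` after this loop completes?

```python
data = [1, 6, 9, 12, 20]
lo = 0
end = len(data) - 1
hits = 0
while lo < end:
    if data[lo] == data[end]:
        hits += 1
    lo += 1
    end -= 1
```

Count matching pairs from ends
`hits` takes the values: 0

Answer: 0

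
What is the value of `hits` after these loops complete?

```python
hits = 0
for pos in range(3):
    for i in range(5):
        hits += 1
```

3 * 5 = 15
`hits` takes the values: 0 → 1 → 2 → 3 → 4 → 5 → 6 → 7 → 8 → 9 → 10 → 11 → 12 → 13 → 14 → 15

Answer: 15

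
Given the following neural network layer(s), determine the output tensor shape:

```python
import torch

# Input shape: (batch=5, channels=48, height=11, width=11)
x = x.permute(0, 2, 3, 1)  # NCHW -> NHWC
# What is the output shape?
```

Input: (5, 48, 11, 11) -> Output: (5, 11, 11, 48)

Answer: (5, 11, 11, 48)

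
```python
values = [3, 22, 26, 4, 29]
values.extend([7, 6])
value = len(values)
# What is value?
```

Trace:
`values = [3, 22, 26, 4, 29]` → values = [3, 22, 26, 4, 29]
`values.extend([7, 6])` → values = [3, 22, 26, 4, 29, 7, 6]
`value = len(values)` → value = 7
So value = 7

Answer: 7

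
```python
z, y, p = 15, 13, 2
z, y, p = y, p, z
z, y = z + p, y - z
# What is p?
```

Trace:
`z, y, p = 15, 13, 2` → z = 15; y = 13; p = 2
`z, y, p = y, p, z` → z = 13; y = 2; p = 15
`z, y = z + p, y - z` → z = 28; y = -11
So p = 15

Answer: 15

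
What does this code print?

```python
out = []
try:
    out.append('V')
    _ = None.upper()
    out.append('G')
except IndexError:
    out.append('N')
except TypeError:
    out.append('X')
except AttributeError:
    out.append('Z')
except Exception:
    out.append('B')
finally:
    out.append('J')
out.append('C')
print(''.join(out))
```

Execution trace: 'V' (try body) → 'Z' (except AttributeError) → 'J' (finally) → 'C' (after the try/except). Output: VZJC

Answer: VZJC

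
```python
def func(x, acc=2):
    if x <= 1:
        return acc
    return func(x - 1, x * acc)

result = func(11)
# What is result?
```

Accumulator trace (n, acc): (11, 2) -> (10, 22) -> (9, 220) -> (8, 1980) -> (7, 15840) -> (6, 110880) -> (5, 665280) -> (4, 3326400) -> (3, 13305600) -> (2, 39916800) -> (1, 79833600) -> return 79833600

Answer: 79833600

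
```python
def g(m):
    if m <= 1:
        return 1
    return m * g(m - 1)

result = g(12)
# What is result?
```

g(12) = 12 * 11 * 10 * 9 * 8 * 7 * 6 * 5 * 4 * 3 * 2 * 1 = 479001600

Answer: 479001600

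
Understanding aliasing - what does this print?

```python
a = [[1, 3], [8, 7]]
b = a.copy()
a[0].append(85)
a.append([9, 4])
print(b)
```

Key concept: shallow copy with nested lists.
Step by step:
`a = [[1, 3], [8, 7]]` → a = [[1, 3], [8, 7]]
`b = a.copy()` → b = [[1, 3], [8, 7]]
`a[0].append(85)` → a = [[1, 3, 85], [8, 7]]; b = [[1, 3, 85], [8, 7]]
`a.append([9, 4])` → a = [[1, 3, 85], [8, 7], [9, 4]]
`print(b)` → prints [[1, 3, 85], [8, 7]]

Answer: [[1, 3, 85], [8, 7]]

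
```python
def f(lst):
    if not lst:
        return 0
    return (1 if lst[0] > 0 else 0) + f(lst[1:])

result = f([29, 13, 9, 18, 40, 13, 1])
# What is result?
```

Count of positive elements in [29, 13, 9, 18, 40, 13, 1] = 7

Answer: 7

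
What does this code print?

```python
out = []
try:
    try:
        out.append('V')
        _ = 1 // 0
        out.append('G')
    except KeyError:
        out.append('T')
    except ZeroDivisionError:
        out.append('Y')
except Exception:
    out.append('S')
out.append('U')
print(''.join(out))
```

Execution trace: 'V' (inner try body) → 'Y' (inner except ZeroDivisionError) → 'U' (after the try/except). Output: VYU

Answer: VYU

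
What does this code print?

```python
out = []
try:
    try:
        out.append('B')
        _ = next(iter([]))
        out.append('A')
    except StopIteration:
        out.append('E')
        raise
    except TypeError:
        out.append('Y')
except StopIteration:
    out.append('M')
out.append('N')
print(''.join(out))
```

Execution trace: 'B' (try body) → 'E' (except StopIteration) → 'M' (outer except StopIteration) → 'N' (after the try/except). Output: BEMN

Answer: BEMN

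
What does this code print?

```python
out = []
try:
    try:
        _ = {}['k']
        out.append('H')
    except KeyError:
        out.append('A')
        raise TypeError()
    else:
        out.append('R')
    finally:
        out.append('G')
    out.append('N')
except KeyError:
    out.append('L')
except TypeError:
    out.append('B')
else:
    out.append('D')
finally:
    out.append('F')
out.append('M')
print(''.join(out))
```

Execution trace: 'A' (inner except KeyError) → 'G' (inner finally) → 'B' (except TypeError) → 'F' (finally) → 'M' (after the try/except). Output: AGBFM

Answer: AGBFM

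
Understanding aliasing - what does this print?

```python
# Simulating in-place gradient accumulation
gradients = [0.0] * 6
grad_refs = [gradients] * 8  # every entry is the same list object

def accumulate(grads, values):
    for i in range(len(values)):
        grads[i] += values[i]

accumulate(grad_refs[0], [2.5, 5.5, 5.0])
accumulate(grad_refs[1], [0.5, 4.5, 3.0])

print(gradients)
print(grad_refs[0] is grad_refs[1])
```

Key concept: gradient accumulation aliasing.
Step by step:
`gradients = [0.0] * 6` → gradients = [0.0, 0.0, 0.0, 0.0, 0.0, 0.0]
`grad_refs = [gradients] * 8` → grad_refs = [[0.0, 0.0, 0.0, 0.0, 0.0, 0.0], [0.0, 0.0, 0.0, 0.0, 0.0, 0.0], [0.0, 0.0, 0.0, 0.0, 0.0, 0.0], [0.0, 0.0, 0.0, 0.0, 0.0, 0.0], [0.0, 0.0, 0.0, 0.0, 0.0, 0.0], [0.0, 0.0, 0.0, 0.0, 0.0, 0.0], [0.0, 0.0, 0.0, 0.0, 0.0, 0.0], [0.0, 0.0, 0.0, 0.0, 0.0, 0.0]]
`accumulate(grad_refs[0], [2.5, 5.5, 5.0])` → gradients = [2.5, 5.5, 5.0, 0.0, 0.0, 0.0]; grad_refs = [[2.5, 5.5, 5.0, 0.0, 0.0, 0.0], [2.5, 5.5, 5.0, 0.0, 0.0, 0.0], [2.5, 5.5, 5.0, 0.0, 0.0, 0.0], [2.5, 5.5, 5.0, 0.0, 0.0, 0.0], [2.5, 5.5, 5.0, 0.0, 0.0, 0.0], [2.5, 5.5, 5.0, 0.0, 0.0, 0.0], [2.5, 5.5, 5.0, 0.0, 0.0, 0.0], [2.5, 5.5, 5.0, 0.0, 0.0, 0.0]]
`accumulate(grad_refs[1], [0.5, 4.5, 3.0])` → gradients = [3.0, 10.0, 8.0, 0.0, 0.0, 0.0]; grad_refs = [[3.0, 10.0, 8.0, 0.0, 0.0, 0.0], [3.0, 10.0, 8.0, 0.0, 0.0, 0.0], [3.0, 10.0, 8.0, 0.0, 0.0, 0.0], [3.0, 10.0, 8.0, 0.0, 0.0, 0.0], [3.0, 10.0, 8.0, 0.0, 0.0, 0.0], [3.0, 10.0, 8.0, 0.0, 0.0, 0.0], [3.0, 10.0, 8.0, 0.0, 0.0, 0.0], [3.0, 10.0, 8.0, 0.0, 0.0, 0.0]]
`print(gradients)` → prints [3.0, 10.0, 8.0, 0.0, 0.0, 0.0]
`print(grad_refs[0] is grad_refs[1])` → prints True

Answer:
[3.0, 10.0, 8.0, 0.0, 0.0, 0.0]
True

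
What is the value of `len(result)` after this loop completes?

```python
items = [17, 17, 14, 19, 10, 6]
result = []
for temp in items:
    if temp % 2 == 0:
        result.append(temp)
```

Count even numbers in [17, 17, 14, 19, 10, 6]
`result` takes the values: [] → [14] → [14, 10] → [14, 10, 6]
So `len(result)` = 3

Answer: 3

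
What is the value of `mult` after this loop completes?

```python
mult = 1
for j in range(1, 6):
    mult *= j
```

5! = 120
`mult` takes the values: 1 → 2 → 6 → 24 → 120

Answer: 120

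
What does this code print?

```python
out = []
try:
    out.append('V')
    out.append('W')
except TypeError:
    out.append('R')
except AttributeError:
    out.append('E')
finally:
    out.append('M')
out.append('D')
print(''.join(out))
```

Execution trace: 'V' (try body) → 'W' (try body, no exception) → 'M' (finally) → 'D' (after the try/except). Output: VWMD

Answer: VWMD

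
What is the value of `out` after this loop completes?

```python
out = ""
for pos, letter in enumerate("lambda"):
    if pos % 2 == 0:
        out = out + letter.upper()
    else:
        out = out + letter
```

Uppercase even positions in 'lambda'
`out` takes the values: "" → "L" → "La" → "LaM" → "LaMb" → "LaMbD" → "LaMbDa"

Answer: "LaMbDa"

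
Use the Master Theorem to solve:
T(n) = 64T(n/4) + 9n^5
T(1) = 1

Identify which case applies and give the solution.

a=64, b=4, f(n)=9n^5. log_4(64) = 3. Since c=5 > 3 and the regularity condition holds (64(n/4)^5 = (64/4^5)n^5 with 64/4^5 < 1), Case 3 applies: T(n) = Θ(f(n)) = O(n^5).

Answer: O(n^5) - Case 3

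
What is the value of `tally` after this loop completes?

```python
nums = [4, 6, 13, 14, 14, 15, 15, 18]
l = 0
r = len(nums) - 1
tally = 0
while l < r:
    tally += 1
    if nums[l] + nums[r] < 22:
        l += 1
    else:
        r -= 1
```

Steps to find pair summing to 22
`tally` takes the values: 0 → 1 → 2 → 3 → 4 → 5 → 6 → 7

Answer: 7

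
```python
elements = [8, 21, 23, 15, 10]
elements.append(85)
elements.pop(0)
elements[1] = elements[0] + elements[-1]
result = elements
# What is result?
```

Trace:
`elements = [8, 21, 23, 15, 10]` → elements = [8, 21, 23, 15, 10]
`elements.append(85)` → elements = [8, 21, 23, 15, 10, 85]
`elements.pop(0)` → elements = [21, 23, 15, 10, 85]
`elements[1] = elements[0] + elements[-1]` → elements = [21, 106, 15, 10, 85]
`result = elements` → result = [21, 106, 15, 10, 85]
So result = [21, 106, 15, 10, 85]

Answer: [21, 106, 15, 10, 85]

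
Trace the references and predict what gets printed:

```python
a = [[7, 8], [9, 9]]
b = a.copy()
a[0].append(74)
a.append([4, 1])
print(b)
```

Key concept: shallow copy with nested lists.
Step by step:
`a = [[7, 8], [9, 9]]` → a = [[7, 8], [9, 9]]
`b = a.copy()` → b = [[7, 8], [9, 9]]
`a[0].append(74)` → a = [[7, 8, 74], [9, 9]]; b = [[7, 8, 74], [9, 9]]
`a.append([4, 1])` → a = [[7, 8, 74], [9, 9], [4, 1]]
`print(b)` → prints [[7, 8, 74], [9, 9]]

Answer: [[7, 8, 74], [9, 9]]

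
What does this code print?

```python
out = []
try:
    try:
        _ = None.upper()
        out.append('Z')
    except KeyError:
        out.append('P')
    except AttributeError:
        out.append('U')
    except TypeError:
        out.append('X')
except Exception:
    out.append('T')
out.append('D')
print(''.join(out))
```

Execution trace: 'U' (inner except AttributeError) → 'D' (after the try/except). Output: UD

Answer: UD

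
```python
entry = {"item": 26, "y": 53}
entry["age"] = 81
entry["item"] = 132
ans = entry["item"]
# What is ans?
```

Trace:
`entry = {"item": 26, "y": 53}` → entry = {'item': 26, 'y': 53}
`entry["age"] = 81` → entry = {'item': 26, 'y': 53, 'age': 81}
`entry["item"] = 132` → entry = {'item': 132, 'y': 53, 'age': 81}
`ans = entry["item"]` → ans = 132
So ans = 132

Answer: 132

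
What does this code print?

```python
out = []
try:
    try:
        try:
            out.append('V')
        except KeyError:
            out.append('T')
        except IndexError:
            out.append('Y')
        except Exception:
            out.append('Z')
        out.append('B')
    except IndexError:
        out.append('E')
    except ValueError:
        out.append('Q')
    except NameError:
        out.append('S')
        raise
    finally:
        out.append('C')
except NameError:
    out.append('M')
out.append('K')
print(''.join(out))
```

Execution trace: 'V' (inner try body, no exception) → 'B' (try body, no exception) → 'C' (finally) → 'K' (after the try/except). Output: VBCK

Answer: VBCK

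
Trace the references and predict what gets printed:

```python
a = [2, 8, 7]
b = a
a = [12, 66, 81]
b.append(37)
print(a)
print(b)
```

Key concept: rebinding vs mutation: a is rebound to a new list, b still points at the original.
Step by step:
`a = [2, 8, 7]` → a = [2, 8, 7]
`b = a` → b = [2, 8, 7] (same object as a)
`a = [12, 66, 81]` → a = [12, 66, 81]
`b.append(37)` → b = [2, 8, 7, 37]
`print(a)` → prints [12, 66, 81]
`print(b)` → prints [2, 8, 7, 37]

Answer:
[12, 66, 81]
[2, 8, 7, 37]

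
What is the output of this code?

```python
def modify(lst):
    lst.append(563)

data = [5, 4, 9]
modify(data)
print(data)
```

Key concept: function modifies passed list.
Step by step:
`data = [5, 4, 9]` → data = [5, 4, 9]
`modify(data)` → data = [5, 4, 9, 563]
`print(data)` → prints [5, 4, 9, 563]

Answer: [5, 4, 9, 563]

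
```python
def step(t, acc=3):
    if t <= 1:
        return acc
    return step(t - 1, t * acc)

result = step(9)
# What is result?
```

Accumulator trace (n, acc): (9, 3) -> (8, 27) -> (7, 216) -> (6, 1512) -> (5, 9072) -> (4, 45360) -> (3, 181440) -> (2, 544320) -> (1, 1088640) -> return 1088640

Answer: 1088640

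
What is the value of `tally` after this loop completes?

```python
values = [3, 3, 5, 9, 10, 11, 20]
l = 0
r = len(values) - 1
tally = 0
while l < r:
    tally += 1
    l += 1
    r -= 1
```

Iterations until pointers meet (list length 7)
`tally` takes the values: 0 → 1 → 2 → 3

Answer: 3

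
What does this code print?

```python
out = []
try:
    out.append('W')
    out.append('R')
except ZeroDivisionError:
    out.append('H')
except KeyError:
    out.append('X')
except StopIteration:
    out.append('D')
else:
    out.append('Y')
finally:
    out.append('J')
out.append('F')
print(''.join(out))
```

Execution trace: 'W' (try body) → 'R' (try body, no exception) → 'Y' (else) → 'J' (finally) → 'F' (after the try/except). Output: WRYJF

Answer: WRYJF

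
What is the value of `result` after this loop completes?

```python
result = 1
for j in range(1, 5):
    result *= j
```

4! = 24
`result` takes the values: 1 → 2 → 6 → 24

Answer: 24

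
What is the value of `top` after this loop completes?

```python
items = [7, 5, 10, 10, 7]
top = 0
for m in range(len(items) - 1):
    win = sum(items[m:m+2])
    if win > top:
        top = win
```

Max sum of 2-element window in [7, 5, 10, 10, 7]
`top` takes the values: 0 → 12 → 15 → 20

Answer: 20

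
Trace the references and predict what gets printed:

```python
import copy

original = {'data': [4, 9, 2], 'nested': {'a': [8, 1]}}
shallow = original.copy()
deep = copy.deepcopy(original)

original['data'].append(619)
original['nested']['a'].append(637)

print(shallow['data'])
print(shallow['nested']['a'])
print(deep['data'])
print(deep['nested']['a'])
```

Key concept: comparing shallow vs deep copy.
Step by step:
`original = {'data': [4, 9, 2], 'nested': {'a': [8, 1]}}` → original = {'data': [4, 9, 2], 'nested': {'a': [8, 1]}}
`shallow = original.copy()` → shallow = {'data': [4, 9, 2], 'nested': {'a': [8, 1]}}
`deep = copy.deepcopy(original)` → deep = {'data': [4, 9, 2], 'nested': {'a': [8, 1]}}
`original['data'].append(619)` → original = {'data': [4, 9, 2, 619], 'nested': {'a': [8, 1]}}; shallow = {'data': [4, 9, 2, 619], 'nested': {'a': [8, 1]}}
`original['nested']['a'].append(637)` → original = {'data': [4, 9, 2, 619], 'nested': {'a': [8, 1, 637]}}; shallow = {'data': [4, 9, 2, 619], 'nested': {'a': [8, 1, 637]}}
`print(shallow['data'])` → prints [4, 9, 2, 619]
`print(shallow['nested']['a'])` → prints [8, 1, 637]
`print(deep['data'])` → prints [4, 9, 2]
`print(deep['nested']['a'])` → prints [8, 1]

Answer:
[4, 9, 2, 619]
[8, 1, 637]
[4, 9, 2]
[8, 1]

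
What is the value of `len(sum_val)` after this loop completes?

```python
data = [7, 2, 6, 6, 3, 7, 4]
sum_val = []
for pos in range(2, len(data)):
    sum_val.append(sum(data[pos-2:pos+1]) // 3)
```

Number of 3-element averages
`sum_val` takes the values: [] → [5] → [5, 4] → [5, 4, 5] → [5, 4, 5, 5] → [5, 4, 5, 5, 4]
So `len(sum_val)` = 5

Answer: 5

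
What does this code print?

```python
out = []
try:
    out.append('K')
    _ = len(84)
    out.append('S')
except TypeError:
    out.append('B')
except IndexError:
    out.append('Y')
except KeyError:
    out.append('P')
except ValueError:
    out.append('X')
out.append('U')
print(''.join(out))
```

Execution trace: 'K' (try body) → 'B' (except TypeError) → 'U' (after the try/except). Output: KBU

Answer: KBU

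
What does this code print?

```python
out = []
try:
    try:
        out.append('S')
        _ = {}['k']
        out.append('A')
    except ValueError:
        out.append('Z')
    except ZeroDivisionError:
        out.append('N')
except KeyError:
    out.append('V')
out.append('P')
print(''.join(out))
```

Execution trace: 'S' (try body) → 'V' (outer except KeyError) → 'P' (after the try/except). Output: SVP

Answer: SVP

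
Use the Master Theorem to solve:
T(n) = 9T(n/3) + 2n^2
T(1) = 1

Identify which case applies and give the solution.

a=9, b=3, f(n)=2n^2. log_3(9) = 2. Since c=2 = 2, Case 2 applies: T(n) = Θ(n^log_b(a) · log n) = O(n^2 log n).

Answer: O(n^2 log n) - Case 2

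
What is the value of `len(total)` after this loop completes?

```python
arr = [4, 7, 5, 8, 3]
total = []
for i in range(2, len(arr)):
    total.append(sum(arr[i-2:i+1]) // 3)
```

Number of 3-element averages
`total` takes the values: [] → [5] → [5, 6] → [5, 6, 5]
So `len(total)` = 3

Answer: 3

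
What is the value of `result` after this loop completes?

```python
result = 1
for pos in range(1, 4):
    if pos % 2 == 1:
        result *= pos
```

Product of odd numbers 1 to 3
`result` takes the values: 1 → 3

Answer: 3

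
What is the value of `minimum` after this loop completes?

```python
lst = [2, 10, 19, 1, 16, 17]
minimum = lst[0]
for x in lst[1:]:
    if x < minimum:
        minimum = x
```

Minimum of [2, 10, 19, 1, 16, 17]
`minimum` takes the values: 2 → 1

Answer: 1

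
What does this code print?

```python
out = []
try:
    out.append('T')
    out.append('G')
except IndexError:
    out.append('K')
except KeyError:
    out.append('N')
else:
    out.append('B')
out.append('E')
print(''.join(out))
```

Execution trace: 'T' (try body) → 'G' (try body, no exception) → 'B' (else) → 'E' (after the try/except). Output: TGBE

Answer: TGBE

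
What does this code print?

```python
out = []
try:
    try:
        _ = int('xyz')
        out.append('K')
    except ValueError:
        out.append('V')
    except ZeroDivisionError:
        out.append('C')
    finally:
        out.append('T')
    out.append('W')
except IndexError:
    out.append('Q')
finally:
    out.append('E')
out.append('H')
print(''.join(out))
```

Execution trace: 'V' (inner except ValueError) → 'T' (inner finally) → 'W' (try body, no exception) → 'E' (finally) → 'H' (after the try/except). Output: VTWEH

Answer: VTWEH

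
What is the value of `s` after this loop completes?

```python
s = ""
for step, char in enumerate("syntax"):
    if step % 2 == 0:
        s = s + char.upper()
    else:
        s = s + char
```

Uppercase even positions in 'syntax'
`s` takes the values: "" → "S" → "Sy" → "SyN" → "SyNt" → "SyNtA" → "SyNtAx"

Answer: "SyNtAx"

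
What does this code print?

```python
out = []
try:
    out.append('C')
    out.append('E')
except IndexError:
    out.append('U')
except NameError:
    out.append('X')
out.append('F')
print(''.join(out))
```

Execution trace: 'C' (try body) → 'E' (try body, no exception) → 'F' (after the try/except). Output: CEF

Answer: CEF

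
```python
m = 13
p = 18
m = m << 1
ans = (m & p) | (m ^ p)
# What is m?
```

Trace:
`m = 13` → m = 13
`p = 18` → p = 18
`m = m << 1` → m = 26
`ans = (m & p) | (m ^ p)` → ans = 26
So m = 26

Answer: 26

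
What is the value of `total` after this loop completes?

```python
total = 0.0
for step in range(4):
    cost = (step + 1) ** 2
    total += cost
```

Sum of squared losses 1² + 2² + ... + 4²
`total` takes the values: 0.0 → 1.0 → 5.0 → 14.0 → 30.0

Answer: 30.0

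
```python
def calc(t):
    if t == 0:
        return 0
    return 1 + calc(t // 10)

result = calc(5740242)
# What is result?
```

Count of digits of 5740242: 7

Answer: 7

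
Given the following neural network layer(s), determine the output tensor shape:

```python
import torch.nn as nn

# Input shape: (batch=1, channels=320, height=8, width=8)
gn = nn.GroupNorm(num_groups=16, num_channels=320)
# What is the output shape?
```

Input: (1, 320, 8, 8) -> Output: (1, 320, 8, 8)

Answer: (1, 320, 8, 8)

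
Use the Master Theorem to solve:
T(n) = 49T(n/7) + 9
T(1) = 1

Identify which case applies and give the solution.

a=49, b=7, f(n)=9. log_7(49) = 2. Since c=0 < 2, Case 1 applies: T(n) = Θ(n^log_b(a)) = O(n^2).

Answer: O(n^2) - Case 1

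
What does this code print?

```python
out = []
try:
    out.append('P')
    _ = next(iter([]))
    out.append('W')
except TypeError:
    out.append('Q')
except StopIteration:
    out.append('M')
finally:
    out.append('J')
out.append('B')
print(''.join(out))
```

Execution trace: 'P' (try body) → 'M' (except StopIteration) → 'J' (finally) → 'B' (after the try/except). Output: PMJB

Answer: PMJB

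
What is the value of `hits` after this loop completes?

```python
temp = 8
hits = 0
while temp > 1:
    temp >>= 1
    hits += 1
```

Count right shifts until 1
`hits` takes the values: 0 → 1 → 2 → 3

Answer: 3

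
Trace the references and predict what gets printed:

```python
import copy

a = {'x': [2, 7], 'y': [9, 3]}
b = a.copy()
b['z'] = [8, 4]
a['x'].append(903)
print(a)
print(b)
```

Key concept: shallow copy of dict with mutable values.
Step by step:
`a = {'x': [2, 7], 'y': [9, 3]}` → a = {'x': [2, 7], 'y': [9, 3]}
`b = a.copy()` → b = {'x': [2, 7], 'y': [9, 3]}
`b['z'] = [8, 4]` → b = {'x': [2, 7], 'y': [9, 3], 'z': [8, 4]}
`a['x'].append(903)` → a = {'x': [2, 7, 903], 'y': [9, 3]}; b = {'x': [2, 7, 903], 'y': [9, 3], 'z': [8, 4]}
`print(a)` → prints {'x': [2, 7, 903], 'y': [9, 3]}
`print(b)` → prints {'x': [2, 7, 903], 'y': [9, 3], 'z': [8, 4]}

Answer:
{'x': [2, 7, 903], 'y': [9, 3]}
{'x': [2, 7, 903], 'y': [9, 3], 'z': [8, 4]}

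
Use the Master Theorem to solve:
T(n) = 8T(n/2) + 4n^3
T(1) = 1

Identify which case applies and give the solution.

a=8, b=2, f(n)=4n^3. log_2(8) = 3. Since c=3 = 3, Case 2 applies: T(n) = Θ(n^log_b(a) · log n) = O(n^3 log n).

Answer: O(n^3 log n) - Case 2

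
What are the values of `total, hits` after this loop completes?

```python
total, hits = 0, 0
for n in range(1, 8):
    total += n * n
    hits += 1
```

Sum of squares and count
`total, hits` takes the values: (0, 0) → (1, 0) → (1, 1) → (5, 1) → (5, 2) → (14, 2) → (14, 3) → (30, 3) → (30, 4) → (55, 4) → (55, 5) → (91, 5) → (91, 6) → (140, 6) → (140, 7)

Answer: 140, 7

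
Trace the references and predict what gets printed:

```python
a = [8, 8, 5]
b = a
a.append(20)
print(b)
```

Key concept: basic list aliasing.
Step by step:
`a = [8, 8, 5]` → a = [8, 8, 5]
`b = a` → b = [8, 8, 5] (same object as a)
`a.append(20)` → a = [8, 8, 5, 20] (same object as b); b = [8, 8, 5, 20] (same object as a)
`print(b)` → prints [8, 8, 5, 20]

Answer: [8, 8, 5, 20]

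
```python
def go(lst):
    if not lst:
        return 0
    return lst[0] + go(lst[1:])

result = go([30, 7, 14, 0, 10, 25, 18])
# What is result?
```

30 + 7 + 14 + 0 + 10 + 25 + 18 + 0 = 104

Answer: 104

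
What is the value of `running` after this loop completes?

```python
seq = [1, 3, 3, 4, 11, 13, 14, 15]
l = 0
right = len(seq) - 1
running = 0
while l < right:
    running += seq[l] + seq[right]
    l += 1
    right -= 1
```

Sum of pairs from ends
`running` takes the values: 0 → 16 → 33 → 49 → 64

Answer: 64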